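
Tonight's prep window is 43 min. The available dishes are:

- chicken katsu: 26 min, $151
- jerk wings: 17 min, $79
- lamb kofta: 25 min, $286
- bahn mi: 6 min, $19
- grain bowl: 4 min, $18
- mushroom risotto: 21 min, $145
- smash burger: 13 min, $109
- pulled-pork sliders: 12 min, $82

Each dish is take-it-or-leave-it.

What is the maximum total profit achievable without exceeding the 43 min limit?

Density check — lamb kofta 11.44, smash burger 8.38, mushroom risotto 6.90, pulled-pork sliders 6.83 are the best per min.
Taking lamb kofta + grain bowl + smash burger: 42 min used, 413 in profit.
Next best is lamb kofta + smash burger at 395 (38 min) — short by 18.

413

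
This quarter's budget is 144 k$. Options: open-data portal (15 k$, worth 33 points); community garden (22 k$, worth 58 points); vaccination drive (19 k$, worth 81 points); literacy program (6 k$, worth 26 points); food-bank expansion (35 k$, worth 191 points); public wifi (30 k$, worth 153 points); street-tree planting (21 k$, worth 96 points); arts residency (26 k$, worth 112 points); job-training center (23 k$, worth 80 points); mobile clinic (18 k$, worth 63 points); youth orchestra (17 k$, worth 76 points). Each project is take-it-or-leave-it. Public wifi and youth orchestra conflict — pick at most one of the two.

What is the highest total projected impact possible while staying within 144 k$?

659

Vaccination drive + literacy program + food-bank expansion + public wifi + street-tree planting + arts residency uses 137 of the 144 k$ and totals 659.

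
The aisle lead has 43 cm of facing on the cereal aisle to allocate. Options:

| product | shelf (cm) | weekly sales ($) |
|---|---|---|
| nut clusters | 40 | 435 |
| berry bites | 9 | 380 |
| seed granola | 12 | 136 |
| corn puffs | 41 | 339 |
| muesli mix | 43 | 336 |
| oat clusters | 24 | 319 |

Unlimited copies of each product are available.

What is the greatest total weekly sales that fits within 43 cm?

Ranking by ratio (weekly sales/cm): berry bites 42.22, oat clusters 13.29, seed granola 11.33.
4×berry bites uses 36 of the 43 cm and totals 1520.
Every other selection either busts 43 cm or fails to beat 1520.

1520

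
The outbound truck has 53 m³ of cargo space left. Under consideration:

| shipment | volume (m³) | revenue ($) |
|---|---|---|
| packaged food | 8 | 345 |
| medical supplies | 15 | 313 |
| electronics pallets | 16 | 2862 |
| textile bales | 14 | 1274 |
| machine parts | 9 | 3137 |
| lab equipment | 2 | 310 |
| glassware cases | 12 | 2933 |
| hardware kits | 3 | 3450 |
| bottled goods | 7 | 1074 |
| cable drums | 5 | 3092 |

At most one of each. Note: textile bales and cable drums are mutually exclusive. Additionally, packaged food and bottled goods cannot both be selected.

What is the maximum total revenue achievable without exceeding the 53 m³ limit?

16548

Taking the top-ratio shipments first gives electronics pallets + machine parts + lab equipment + glassware cases + hardware kits + cable drums for 15784 (47 m³).
The 2 m³ tied up in lab equipment is better spent on bottled goods — total rises to 16548 (52 m³).
Nothing else feasible within 53 m³ beats 16548.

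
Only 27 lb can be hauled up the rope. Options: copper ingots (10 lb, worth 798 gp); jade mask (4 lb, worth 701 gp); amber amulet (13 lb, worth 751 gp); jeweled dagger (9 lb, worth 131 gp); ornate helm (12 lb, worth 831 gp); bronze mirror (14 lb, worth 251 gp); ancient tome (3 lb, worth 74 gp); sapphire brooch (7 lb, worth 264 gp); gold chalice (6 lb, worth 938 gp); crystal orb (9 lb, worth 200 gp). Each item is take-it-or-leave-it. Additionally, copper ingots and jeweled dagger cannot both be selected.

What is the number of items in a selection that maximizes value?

4

Optimal total is 2701.
copper ingots + jade mask + sapphire brooch + gold chalice hits 2701 at 27 lb.
Every optimal selection uses 4 items.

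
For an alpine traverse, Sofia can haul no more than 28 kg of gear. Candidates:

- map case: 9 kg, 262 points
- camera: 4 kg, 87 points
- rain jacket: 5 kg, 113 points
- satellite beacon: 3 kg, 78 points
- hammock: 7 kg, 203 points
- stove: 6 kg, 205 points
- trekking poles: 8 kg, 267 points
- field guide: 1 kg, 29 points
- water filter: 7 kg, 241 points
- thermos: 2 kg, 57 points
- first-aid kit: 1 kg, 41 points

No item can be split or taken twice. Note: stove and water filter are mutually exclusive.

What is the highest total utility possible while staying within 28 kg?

Ranking by ratio (utility/kg): first-aid kit 41.00, water filter 34.43, stove 34.17, trekking poles 33.38.
Map case + trekking poles + field guide + water filter + thermos + first-aid kit uses 28 of the 28 kg and totals 897.

897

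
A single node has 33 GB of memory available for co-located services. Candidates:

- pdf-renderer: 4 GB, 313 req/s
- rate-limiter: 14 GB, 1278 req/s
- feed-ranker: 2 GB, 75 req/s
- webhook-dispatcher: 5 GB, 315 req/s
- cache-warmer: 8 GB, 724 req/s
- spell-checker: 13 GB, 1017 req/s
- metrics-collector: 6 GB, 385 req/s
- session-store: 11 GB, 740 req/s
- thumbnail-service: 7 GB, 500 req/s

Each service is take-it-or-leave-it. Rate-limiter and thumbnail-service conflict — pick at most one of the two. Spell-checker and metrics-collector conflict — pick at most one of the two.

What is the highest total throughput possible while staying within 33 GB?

2742

Taking rate-limiter + cache-warmer + session-store: 33 GB used, 2742 in throughput.
Nothing else feasible within 33 GB beats 2742.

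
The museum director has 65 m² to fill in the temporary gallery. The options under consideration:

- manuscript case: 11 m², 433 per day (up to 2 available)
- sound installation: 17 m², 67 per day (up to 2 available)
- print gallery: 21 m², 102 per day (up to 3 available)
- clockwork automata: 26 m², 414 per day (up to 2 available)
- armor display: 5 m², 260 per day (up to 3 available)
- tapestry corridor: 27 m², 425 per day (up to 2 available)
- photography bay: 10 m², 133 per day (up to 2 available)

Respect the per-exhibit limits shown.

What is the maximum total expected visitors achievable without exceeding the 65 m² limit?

2071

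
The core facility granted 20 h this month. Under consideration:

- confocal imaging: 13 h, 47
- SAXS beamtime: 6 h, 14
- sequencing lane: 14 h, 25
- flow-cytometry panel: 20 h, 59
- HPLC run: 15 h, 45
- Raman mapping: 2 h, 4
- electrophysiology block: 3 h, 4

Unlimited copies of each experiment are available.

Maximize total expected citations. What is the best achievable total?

By expected citations per h: confocal imaging 3.62, HPLC run 3.00, flow-cytometry panel 2.95, SAXS beamtime 2.33 lead.
Best packing: confocal imaging + SAXS beamtime — 19 h, 61 total.
Nothing else within 20 h beats 61.

61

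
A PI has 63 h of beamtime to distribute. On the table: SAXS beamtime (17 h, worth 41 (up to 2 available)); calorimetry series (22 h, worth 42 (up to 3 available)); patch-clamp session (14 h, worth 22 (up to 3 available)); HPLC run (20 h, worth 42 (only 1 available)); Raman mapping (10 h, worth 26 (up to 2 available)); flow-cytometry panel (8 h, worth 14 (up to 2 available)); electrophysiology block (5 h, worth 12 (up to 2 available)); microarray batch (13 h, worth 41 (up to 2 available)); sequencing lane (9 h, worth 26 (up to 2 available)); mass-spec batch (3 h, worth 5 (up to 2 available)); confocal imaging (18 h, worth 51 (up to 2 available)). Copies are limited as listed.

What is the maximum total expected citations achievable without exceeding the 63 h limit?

2×microarray batch + 2×sequencing lane + confocal imaging uses 62 of the 63 h and totals 185.
The spare 1 h is too small for any remaining experiment, and no exchange beats 185.

185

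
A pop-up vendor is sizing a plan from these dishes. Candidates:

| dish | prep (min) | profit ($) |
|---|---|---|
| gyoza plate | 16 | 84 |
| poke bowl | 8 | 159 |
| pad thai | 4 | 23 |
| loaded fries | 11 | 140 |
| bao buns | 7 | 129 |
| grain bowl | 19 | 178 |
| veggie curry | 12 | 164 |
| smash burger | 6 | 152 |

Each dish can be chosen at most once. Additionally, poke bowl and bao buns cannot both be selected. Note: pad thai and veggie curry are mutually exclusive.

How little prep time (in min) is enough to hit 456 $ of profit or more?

Minimise min subject to total profit ≥ 456.
poke bowl + veggie curry + smash burger reaches 475 using 26 min.
Any bundle with less than 26 min falls short of 456.

26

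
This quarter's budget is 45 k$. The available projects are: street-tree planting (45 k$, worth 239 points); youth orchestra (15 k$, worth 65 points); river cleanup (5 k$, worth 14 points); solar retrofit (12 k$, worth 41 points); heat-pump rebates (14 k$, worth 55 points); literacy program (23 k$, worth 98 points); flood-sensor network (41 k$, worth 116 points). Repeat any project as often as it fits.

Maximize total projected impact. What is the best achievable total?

239

Ranking by ratio (projected impact/k$): street-tree planting 5.31, youth orchestra 4.33, literacy program 4.26, heat-pump rebates 3.93.
The ratio ordering already packs tightly: street-tree planting, 45 k$, 239.
No other feasible combination exceeds 239.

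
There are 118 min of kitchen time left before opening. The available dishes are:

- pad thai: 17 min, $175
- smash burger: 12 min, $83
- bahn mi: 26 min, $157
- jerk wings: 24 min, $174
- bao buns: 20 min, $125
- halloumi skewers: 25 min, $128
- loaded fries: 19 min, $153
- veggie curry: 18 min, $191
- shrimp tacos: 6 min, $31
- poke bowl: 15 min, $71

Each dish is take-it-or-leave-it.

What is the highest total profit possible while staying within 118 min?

933

A density-first pass picks pad thai + smash burger + jerk wings + bao buns + loaded fries + veggie curry + shrimp tacos — 932 at 116 min.
Replace bao buns and shrimp tacos with bahn mi: the trade gains 1 net, giving 933 at 116 min.
No other feasible combination exceeds 933.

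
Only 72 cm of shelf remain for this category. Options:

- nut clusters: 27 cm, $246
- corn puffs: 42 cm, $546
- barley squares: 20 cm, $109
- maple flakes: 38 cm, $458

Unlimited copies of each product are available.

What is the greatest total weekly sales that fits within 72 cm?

792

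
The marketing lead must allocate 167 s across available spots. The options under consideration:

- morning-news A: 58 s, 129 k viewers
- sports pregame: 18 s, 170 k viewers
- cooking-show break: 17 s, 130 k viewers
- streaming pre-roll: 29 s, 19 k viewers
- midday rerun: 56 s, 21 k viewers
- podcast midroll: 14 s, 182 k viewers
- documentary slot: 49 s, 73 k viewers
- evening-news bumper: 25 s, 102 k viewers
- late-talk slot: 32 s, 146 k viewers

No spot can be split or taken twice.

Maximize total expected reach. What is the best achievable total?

Ranking by ratio (expected reach/s): podcast midroll 13.00, sports pregame 9.44, cooking-show break 7.65.
The ratio ordering already packs tightly: morning-news A + sports pregame + cooking-show break + podcast midroll + evening-news bumper + late-talk slot, 164 s, 859.
Next best is sports pregame + cooking-show break + podcast midroll + documentary slot + evening-news bumper + late-talk slot at 803 (155 s) — short by 56.

859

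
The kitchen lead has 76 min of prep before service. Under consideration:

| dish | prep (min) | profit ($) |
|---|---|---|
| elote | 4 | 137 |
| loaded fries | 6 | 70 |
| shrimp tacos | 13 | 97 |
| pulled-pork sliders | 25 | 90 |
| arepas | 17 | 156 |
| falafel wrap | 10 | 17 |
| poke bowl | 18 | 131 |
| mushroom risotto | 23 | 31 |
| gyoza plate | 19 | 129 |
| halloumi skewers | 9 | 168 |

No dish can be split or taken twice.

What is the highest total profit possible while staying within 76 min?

Greedy by ratio would take elote + loaded fries + shrimp tacos + arepas + poke bowl + halloumi skewers: 67 min used, total 759.
Replace shrimp tacos with gyoza plate: the trade gains 32 net, giving 791 at 73 min.
That's the maximum — no swap from here does better than 791.

791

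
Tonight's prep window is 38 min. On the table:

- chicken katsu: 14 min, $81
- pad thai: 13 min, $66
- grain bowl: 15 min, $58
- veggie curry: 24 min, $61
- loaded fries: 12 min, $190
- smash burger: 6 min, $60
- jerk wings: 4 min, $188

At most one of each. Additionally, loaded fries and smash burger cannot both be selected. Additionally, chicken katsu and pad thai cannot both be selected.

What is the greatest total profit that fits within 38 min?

459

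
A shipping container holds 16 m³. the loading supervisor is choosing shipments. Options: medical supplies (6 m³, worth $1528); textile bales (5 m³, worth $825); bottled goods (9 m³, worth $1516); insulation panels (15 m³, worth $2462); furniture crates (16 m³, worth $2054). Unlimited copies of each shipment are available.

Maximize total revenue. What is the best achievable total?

3178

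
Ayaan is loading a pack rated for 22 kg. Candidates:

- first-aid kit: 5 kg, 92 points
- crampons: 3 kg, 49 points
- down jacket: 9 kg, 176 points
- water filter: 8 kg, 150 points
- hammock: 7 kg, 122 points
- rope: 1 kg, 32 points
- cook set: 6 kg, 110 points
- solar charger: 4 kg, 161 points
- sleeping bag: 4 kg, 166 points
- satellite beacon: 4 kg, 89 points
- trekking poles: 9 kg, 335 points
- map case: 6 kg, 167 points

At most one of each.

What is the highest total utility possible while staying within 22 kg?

783

Rope + solar charger + sleeping bag + satellite beacon + trekking poles uses 22 of the 22 kg and totals 783.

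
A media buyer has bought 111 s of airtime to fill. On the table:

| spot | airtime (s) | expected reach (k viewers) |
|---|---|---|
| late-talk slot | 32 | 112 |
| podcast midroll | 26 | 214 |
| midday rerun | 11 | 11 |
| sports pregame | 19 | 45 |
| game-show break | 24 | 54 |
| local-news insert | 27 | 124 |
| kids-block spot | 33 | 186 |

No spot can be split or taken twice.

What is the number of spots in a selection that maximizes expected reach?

4

The maximum expected reach within 111 s is 578.
podcast midroll + game-show break + local-news insert + kids-block spot hits 578 at 110 s.
All optima have 4 spots.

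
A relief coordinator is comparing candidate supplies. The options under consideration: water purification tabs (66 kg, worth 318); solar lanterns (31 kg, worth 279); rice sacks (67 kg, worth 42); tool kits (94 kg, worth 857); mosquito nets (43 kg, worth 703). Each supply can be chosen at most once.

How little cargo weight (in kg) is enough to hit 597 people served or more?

Minimise kg subject to total people served ≥ 597.
mosquito nets reaches 703 using 43 kg.
No combination under 43 kg hits 597.

43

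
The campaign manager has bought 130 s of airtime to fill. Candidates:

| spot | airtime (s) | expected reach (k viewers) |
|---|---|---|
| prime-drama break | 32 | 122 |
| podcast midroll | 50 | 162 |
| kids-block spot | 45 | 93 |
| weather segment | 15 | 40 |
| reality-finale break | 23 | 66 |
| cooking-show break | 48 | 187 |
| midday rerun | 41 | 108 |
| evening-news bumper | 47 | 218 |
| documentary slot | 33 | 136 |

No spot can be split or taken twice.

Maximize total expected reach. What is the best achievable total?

541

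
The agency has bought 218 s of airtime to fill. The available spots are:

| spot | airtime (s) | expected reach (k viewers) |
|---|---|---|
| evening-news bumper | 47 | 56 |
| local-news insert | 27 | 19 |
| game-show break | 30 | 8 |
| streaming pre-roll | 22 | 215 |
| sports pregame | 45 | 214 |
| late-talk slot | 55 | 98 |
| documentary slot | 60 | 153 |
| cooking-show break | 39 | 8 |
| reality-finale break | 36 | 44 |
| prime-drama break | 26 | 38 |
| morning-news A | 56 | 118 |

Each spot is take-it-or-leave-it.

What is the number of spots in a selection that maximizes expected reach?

5

The maximum expected reach within 218 s is 738.
For example streaming pre-roll + sports pregame + documentary slot + prime-drama break + morning-news A achieves it, using 209 s.
All optima have 5 spots.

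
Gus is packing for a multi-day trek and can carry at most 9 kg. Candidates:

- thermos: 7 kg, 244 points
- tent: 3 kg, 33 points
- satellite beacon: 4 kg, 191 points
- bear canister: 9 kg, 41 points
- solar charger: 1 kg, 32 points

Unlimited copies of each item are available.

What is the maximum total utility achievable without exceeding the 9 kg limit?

414

Ranking by ratio (utility/kg): satellite beacon 47.75, thermos 34.86, solar charger 32.00, tent 11.00.
Best packing: 2×satellite beacon + solar charger — 9 kg, 414 total.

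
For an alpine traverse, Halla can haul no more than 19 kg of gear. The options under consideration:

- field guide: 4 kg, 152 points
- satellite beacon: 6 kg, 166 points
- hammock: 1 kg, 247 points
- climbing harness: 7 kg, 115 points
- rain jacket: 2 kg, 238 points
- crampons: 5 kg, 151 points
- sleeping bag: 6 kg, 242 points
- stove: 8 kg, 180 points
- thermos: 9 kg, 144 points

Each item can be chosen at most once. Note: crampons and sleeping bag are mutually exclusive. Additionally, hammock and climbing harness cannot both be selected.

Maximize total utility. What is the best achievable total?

Field guide + satellite beacon + hammock + rain jacket + sleeping bag uses 19 of the 19 kg and totals 1045.
No other feasible combination exceeds 1045.

1045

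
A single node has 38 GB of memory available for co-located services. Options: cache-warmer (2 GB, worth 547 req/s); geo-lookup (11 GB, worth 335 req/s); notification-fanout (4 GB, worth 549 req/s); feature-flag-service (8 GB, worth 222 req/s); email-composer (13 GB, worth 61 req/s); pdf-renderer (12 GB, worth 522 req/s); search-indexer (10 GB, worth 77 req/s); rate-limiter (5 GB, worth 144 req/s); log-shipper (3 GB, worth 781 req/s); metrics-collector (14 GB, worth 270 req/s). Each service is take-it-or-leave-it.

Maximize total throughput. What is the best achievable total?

Density check — cache-warmer 273.50, log-shipper 260.33, notification-fanout 137.25 are the best per GB.
Taking cache-warmer + geo-lookup + notification-fanout + pdf-renderer + rate-limiter + log-shipper: 37 GB used, 2878 in throughput.
Runner-up cache-warmer + notification-fanout + feature-flag-service + pdf-renderer + rate-limiter + log-shipper tops out at 2765.

2878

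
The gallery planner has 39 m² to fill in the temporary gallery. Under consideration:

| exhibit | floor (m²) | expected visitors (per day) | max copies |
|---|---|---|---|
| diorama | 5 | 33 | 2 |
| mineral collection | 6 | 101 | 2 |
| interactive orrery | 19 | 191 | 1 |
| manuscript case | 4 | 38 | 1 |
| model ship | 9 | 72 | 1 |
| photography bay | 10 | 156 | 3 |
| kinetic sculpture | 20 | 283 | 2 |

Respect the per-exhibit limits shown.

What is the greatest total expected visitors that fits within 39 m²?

569

The ratio heuristic lands on 2×mineral collection + manuscript case + 2×photography bay (552) but leaves 3 m² idle.
The 10 m² tied up in mineral collection and manuscript case is better spent on photography bay — total rises to 569 (36 m²).
That's the maximum — no swap from here does better than 569.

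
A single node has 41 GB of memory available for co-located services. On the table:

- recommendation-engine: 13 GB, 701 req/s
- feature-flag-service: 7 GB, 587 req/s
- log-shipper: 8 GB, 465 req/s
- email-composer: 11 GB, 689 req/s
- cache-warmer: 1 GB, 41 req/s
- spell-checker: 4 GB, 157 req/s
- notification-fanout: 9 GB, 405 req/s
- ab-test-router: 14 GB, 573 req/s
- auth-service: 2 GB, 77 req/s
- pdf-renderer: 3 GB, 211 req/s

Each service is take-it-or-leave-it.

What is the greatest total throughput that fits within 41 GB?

2519

Density check — feature-flag-service 83.86, pdf-renderer 70.33, email-composer 62.64, log-shipper 58.12 are the best per GB.
A density-first pass picks feature-flag-service + log-shipper + email-composer + cache-warmer + notification-fanout + auth-service + pdf-renderer — 2475 at 41 GB.
Replace cache-warmer and notification-fanout and pdf-renderer with recommendation-engine: the trade gains 44 net, giving 2519 at 41 GB.
Next best is recommendation-engine + feature-flag-service + log-shipper + email-composer + cache-warmer at 2483 (40 GB) — short by 36.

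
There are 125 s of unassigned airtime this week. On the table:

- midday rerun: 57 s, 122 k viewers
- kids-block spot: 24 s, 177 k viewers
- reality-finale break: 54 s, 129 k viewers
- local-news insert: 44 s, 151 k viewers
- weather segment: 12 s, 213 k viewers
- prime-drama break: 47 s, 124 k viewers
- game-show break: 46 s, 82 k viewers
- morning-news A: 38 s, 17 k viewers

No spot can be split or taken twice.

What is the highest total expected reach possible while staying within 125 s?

The ratio ordering already packs tightly: kids-block spot + local-news insert + weather segment + morning-news A, 118 s, 558.
An exhaustive check of the 256 subsets confirms 558.

558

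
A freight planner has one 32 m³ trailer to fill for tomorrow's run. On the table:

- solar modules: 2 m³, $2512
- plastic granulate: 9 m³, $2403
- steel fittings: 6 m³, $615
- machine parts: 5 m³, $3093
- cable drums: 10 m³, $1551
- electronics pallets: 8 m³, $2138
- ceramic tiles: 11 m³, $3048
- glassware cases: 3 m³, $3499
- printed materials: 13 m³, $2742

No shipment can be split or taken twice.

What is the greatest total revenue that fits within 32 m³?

14555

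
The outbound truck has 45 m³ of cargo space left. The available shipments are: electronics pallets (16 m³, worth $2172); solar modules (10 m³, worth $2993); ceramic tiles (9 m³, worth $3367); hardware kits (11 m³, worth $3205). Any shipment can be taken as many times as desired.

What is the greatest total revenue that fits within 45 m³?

16835

Taking 5×ceramic tiles: 45 m³ used, 16835 in revenue.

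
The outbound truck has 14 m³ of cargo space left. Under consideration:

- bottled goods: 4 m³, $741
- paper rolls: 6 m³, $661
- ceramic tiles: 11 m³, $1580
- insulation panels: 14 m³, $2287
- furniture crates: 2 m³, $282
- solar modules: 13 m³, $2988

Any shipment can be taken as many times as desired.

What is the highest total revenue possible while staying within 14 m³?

2988

Density check — solar modules 229.85, bottled goods 185.25, insulation panels 163.36, ceramic tiles 143.64 are the best per m³.
Taking solar modules: 13 m³ used, 2988 in revenue.
That's the maximum — no swap from here does better than 2988.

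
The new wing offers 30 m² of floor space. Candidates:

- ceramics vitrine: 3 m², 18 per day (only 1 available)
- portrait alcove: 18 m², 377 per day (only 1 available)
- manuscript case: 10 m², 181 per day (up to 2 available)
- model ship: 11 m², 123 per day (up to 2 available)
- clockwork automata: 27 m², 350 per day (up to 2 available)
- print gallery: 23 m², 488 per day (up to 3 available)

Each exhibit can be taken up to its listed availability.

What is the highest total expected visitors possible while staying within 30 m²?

The ratio heuristic lands on ceramics vitrine + print gallery (506) but leaves 4 m² idle.
Dropping ceramics vitrine and print gallery frees 26 m²; slotting in portrait alcove + manuscript case (28 m²) lifts the total to 558 at 28 m².

558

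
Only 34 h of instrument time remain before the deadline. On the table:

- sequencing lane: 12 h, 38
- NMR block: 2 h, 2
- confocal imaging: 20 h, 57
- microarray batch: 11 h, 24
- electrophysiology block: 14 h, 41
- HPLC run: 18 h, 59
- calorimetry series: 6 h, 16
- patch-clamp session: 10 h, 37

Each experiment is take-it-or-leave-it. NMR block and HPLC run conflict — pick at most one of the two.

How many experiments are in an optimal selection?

Optimal total is 112.
For example HPLC run + calorimetry series + patch-clamp session achieves it, using 34 h.
All optima have 3 experiments.

3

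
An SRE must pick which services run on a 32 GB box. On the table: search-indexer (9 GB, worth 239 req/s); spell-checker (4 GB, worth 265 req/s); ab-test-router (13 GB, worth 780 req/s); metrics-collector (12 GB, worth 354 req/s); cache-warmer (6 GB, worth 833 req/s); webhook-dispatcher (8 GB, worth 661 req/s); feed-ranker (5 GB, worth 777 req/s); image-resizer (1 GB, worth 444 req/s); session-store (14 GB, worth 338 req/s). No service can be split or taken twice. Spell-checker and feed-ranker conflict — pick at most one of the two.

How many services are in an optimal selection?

5

Optimal total is 3069.
For example metrics-collector + cache-warmer + webhook-dispatcher + feed-ranker + image-resizer achieves it, using 32 GB.
All optima have 5 services.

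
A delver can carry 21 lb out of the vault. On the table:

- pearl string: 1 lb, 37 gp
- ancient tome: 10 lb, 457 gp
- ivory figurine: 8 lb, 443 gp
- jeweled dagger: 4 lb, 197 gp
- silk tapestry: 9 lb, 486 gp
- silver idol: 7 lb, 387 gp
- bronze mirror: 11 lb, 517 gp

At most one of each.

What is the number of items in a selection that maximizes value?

The maximum value within 21 lb is 1126.
ivory figurine + jeweled dagger + silk tapestry hits 1126 at 21 lb.
Any selection reaching 1126 contains exactly 3 items.

3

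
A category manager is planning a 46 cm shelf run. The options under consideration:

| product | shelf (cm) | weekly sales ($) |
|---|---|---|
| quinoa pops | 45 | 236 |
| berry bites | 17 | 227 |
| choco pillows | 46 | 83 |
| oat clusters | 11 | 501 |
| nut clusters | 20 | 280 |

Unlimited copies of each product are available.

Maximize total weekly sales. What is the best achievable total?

2004

By weekly sales per cm: oat clusters 45.55, nut clusters 14.00, berry bites 13.35 lead.
Best packing: 4×oat clusters — 44 cm, 2004 total.
Nothing else within 46 cm beats 2004.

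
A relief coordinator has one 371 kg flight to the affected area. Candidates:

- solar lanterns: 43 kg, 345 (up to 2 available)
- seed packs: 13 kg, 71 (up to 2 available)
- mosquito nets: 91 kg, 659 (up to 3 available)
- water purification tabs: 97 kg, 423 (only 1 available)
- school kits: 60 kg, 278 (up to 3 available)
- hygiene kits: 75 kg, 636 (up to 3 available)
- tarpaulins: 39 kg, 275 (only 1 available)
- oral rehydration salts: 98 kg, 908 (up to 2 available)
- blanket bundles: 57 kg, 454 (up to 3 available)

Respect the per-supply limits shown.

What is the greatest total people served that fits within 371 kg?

3251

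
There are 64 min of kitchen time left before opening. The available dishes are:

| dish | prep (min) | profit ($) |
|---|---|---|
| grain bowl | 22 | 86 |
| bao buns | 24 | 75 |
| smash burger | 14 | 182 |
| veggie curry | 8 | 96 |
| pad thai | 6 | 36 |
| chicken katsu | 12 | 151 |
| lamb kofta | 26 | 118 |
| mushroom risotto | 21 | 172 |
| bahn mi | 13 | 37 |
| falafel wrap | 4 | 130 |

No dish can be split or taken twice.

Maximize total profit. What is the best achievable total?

731

Ranking by ratio (profit/min): falafel wrap 32.50, smash burger 13.00, chicken katsu 12.58, veggie curry 12.00.
The ratio ordering already packs tightly: smash burger + veggie curry + chicken katsu + mushroom risotto + falafel wrap, 59 min, 731.
No other feasible combination exceeds 731.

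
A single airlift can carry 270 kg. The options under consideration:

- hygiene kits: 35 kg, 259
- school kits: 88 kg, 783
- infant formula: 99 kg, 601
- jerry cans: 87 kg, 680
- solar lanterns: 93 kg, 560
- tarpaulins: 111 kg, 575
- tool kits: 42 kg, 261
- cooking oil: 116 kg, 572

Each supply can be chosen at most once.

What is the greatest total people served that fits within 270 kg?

2023

Taking the top-ratio supplies first gives hygiene kits + school kits + jerry cans + tool kits for 1983 (252 kg).
The 77 kg tied up in hygiene kits and tool kits is better spent on solar lanterns — total rises to 2023 (268 kg).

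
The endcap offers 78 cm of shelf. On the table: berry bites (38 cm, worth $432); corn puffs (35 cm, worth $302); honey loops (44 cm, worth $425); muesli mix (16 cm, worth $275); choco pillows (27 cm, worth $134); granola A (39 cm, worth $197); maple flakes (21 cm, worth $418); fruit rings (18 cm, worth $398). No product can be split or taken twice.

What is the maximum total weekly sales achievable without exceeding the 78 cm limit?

1248

By weekly sales per cm: fruit rings 22.11, maple flakes 19.90, muesli mix 17.19 lead.
Greedy by ratio would take muesli mix + maple flakes + fruit rings: 55 cm used, total 1091.
The 16 cm tied up in muesli mix is better spent on berry bites — total rises to 1248 (77 cm).
Every other selection either busts 78 cm or fails to beat 1248.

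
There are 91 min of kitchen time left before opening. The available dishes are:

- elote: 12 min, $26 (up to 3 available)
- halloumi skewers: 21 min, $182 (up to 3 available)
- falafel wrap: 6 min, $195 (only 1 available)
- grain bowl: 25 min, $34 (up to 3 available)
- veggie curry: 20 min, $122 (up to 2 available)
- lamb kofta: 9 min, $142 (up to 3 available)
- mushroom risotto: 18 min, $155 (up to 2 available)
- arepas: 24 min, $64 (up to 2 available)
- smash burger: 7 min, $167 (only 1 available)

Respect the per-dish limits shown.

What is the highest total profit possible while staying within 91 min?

1165

By profit per min: falafel wrap 32.50, smash burger 23.86, lamb kofta 15.78 lead.
Taking the top-ratio dishes first gives 2×halloumi skewers + falafel wrap + 3×lamb kofta + smash burger for 1152 (82 min).
Replace lamb kofta with mushroom risotto: the trade gains 13 net, giving 1165 at 91 min.
Nothing else within 91 min beats 1165.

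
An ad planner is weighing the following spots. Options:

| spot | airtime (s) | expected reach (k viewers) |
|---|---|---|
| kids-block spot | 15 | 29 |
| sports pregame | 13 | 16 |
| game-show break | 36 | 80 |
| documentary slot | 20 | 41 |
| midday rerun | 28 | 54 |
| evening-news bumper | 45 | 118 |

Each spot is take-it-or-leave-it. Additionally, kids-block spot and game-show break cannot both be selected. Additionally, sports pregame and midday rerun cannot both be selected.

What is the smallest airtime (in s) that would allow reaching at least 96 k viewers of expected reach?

45

Look for the lowest-airtime combination reaching 96.
evening-news bumper reaches 118 using 45 s.
Below 45 s the best achievable stays under 96.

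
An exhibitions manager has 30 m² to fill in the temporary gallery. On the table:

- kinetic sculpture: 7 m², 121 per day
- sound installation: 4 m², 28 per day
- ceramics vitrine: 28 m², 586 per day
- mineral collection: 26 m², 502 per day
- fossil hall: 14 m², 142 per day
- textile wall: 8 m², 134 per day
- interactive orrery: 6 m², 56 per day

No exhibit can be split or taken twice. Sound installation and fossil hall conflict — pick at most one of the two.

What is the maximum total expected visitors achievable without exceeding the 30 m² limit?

586

Density check — ceramics vitrine 20.93, mineral collection 19.31, kinetic sculpture 17.29 are the best per m².
The ratio ordering already packs tightly: ceramics vitrine, 28 m², 586.
Next best is sound installation + mineral collection at 530 (30 m²) — short by 56.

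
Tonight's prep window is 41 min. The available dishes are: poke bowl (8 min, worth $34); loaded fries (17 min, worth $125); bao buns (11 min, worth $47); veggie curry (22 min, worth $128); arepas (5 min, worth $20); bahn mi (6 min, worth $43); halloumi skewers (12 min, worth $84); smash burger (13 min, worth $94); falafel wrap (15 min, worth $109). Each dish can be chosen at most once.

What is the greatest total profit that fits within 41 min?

287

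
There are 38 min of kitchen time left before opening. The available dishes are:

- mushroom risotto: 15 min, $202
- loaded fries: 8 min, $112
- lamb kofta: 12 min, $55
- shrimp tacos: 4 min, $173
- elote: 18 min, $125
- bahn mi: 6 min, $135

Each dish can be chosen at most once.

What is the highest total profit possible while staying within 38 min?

622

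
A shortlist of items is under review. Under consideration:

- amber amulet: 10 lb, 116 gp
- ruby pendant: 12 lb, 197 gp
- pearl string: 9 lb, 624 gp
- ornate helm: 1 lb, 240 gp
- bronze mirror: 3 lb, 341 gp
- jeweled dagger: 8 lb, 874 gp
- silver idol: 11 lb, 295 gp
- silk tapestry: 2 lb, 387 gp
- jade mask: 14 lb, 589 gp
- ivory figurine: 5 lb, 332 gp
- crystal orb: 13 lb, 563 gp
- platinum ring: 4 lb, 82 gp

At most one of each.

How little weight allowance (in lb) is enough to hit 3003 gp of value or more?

Minimise lb subject to total value ≥ 3003.
Taking pearl string + ornate helm + bronze mirror + jeweled dagger + silk tapestry + crystal orb gives 3029 (≥ 3003) for 36 lb.
No combination under 36 lb hits 3003.

36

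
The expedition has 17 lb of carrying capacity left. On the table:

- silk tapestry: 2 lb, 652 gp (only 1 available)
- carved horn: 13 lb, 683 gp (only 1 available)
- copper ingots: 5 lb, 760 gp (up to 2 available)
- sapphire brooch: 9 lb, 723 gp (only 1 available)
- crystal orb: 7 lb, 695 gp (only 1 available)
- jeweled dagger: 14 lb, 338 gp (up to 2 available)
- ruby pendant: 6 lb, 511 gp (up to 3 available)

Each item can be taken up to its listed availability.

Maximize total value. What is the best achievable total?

2215

Density check — silk tapestry 326.00, copper ingots 152.00, crystal orb 99.29 are the best per lb.
Taking the top-ratio items first gives silk tapestry + 2×copper ingots for 2172 (12 lb).
The 2 lb tied up in silk tapestry is better spent on crystal orb — total rises to 2215 (17 lb).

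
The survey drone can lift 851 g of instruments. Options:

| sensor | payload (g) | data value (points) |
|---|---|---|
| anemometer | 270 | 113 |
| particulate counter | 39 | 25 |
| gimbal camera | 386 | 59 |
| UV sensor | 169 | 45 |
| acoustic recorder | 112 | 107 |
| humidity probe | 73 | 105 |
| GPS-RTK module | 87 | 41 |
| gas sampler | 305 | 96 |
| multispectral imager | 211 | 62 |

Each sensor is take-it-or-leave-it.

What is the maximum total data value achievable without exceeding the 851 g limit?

462

Filling by ratio: anemometer + particulate counter + acoustic recorder + humidity probe + GPS-RTK module + multispectral imager for 453, with 59 g left unused.
The 250 g tied up in particulate counter and multispectral imager is better spent on gas sampler — total rises to 462 (847 g).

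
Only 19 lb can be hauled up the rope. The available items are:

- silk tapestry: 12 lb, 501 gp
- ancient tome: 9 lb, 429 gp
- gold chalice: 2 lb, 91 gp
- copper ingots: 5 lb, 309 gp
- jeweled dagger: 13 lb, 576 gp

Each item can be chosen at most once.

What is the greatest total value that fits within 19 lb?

By value per lb: copper ingots 61.80, ancient tome 47.67, gold chalice 45.50 lead.
Greedy by ratio would take ancient tome + gold chalice + copper ingots: 16 lb used, total 829.
Dropping ancient tome frees 9 lb; slotting in silk tapestry (12 lb) lifts the total to 901 at 19 lb.

901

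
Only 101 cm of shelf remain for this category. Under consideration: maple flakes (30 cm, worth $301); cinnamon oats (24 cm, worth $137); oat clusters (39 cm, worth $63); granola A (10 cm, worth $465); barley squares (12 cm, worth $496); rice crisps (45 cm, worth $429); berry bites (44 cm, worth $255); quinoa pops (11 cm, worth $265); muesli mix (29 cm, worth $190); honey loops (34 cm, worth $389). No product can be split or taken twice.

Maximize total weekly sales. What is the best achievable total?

1916

Density check — granola A 46.50, barley squares 41.33, quinoa pops 24.09 are the best per cm.
The ratio ordering already packs tightly: maple flakes + granola A + barley squares + quinoa pops + honey loops, 97 cm, 1916.
The closest alternative, granola A + barley squares + quinoa pops + muesli mix + honey loops, reaches only 1805.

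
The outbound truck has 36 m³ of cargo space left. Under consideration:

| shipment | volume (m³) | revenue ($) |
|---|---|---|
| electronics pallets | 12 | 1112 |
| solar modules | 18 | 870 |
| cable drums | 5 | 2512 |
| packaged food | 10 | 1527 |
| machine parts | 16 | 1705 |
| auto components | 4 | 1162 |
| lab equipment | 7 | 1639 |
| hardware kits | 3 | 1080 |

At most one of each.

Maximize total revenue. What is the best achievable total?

8098

Density check — cable drums 502.40, hardware kits 360.00, auto components 290.50, lab equipment 234.14 are the best per m³.
The ratio heuristic lands on cable drums + packaged food + auto components + lab equipment + hardware kits (7920) but leaves 7 m³ idle.
Replace packaged food with machine parts: the trade gains 178 net, giving 8098 at 35 m³.
An exhaustive check of the 256 subsets confirms 8098.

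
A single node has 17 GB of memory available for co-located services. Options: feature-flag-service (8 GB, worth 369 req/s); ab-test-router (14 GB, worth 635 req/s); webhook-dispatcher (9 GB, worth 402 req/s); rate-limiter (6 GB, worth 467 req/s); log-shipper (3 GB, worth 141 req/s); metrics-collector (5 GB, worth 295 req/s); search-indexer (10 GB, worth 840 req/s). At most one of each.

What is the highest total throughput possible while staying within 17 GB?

1307

Ranking by ratio (throughput/GB): search-indexer 84.00, rate-limiter 77.83, metrics-collector 59.00.
Best packing: rate-limiter + search-indexer — 16 GB, 1307 total.
An exhaustive check of the 128 subsets confirms 1307.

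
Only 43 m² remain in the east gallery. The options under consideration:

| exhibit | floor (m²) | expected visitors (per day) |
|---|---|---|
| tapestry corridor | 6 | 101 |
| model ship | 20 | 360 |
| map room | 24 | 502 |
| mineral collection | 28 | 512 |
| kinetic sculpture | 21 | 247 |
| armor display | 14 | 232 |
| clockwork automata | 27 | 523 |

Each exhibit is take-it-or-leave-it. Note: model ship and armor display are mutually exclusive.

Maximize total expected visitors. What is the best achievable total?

Taking the top-ratio exhibits first gives tapestry corridor + map room for 603 (30 m²).
Dropping tapestry corridor and map room frees 30 m²; slotting in armor display + clockwork automata (41 m²) lifts the total to 755 at 41 m².
Next best is mineral collection + armor display at 744 (42 m²) — short by 11.

755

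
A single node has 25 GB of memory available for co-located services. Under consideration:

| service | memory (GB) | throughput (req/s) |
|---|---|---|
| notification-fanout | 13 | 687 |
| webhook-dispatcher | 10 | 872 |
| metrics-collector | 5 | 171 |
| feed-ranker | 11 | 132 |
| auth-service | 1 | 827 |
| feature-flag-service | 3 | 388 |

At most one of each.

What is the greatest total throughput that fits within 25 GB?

2386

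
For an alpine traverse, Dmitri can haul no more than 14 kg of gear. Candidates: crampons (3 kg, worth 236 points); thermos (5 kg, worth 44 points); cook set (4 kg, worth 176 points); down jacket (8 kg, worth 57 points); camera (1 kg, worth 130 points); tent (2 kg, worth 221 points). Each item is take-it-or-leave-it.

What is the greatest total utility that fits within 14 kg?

763

Density check — camera 130.00, tent 110.50, crampons 78.67 are the best per kg.
The ratio ordering already packs tightly: crampons + cook set + camera + tent, 10 kg, 763.
Next best is crampons + thermos + cook set + tent at 677 (14 kg) — short by 86.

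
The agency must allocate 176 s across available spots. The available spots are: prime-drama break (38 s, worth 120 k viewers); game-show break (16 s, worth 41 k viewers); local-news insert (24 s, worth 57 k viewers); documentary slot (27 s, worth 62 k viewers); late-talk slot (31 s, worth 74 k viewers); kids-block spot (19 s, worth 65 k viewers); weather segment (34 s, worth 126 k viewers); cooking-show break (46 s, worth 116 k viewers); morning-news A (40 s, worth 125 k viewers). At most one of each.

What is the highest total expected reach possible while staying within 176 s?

Ranking by ratio (expected reach/s): weather segment 3.71, kids-block spot 3.42, prime-drama break 3.16, morning-news A 3.12.
Taking the top-ratio spots first gives prime-drama break + game-show break + local-news insert + kids-block spot + weather segment + morning-news A for 534 (171 s).
Replace local-news insert with documentary slot: the trade gains 5 net, giving 539 at 174 s.
Nothing else within 176 s beats 539.

539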